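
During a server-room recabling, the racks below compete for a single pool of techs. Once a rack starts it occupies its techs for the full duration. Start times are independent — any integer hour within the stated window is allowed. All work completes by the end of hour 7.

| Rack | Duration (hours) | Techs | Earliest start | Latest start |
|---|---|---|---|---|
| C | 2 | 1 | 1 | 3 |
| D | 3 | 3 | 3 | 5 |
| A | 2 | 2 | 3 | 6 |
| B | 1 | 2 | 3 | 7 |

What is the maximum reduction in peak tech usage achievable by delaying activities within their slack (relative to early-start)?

Early-start peak: h1:1  h2:1  h3:7  h4:5  h5:3  h6:0  h7:0 ⇒ 7.
Leveled (C@1, D@3, A@6, B@6): h1:1  h2:1  h3:3  h4:3  h5:3  h6:4  h7:2 ⇒ 4.
Reduction 7 − 4 = 3.

3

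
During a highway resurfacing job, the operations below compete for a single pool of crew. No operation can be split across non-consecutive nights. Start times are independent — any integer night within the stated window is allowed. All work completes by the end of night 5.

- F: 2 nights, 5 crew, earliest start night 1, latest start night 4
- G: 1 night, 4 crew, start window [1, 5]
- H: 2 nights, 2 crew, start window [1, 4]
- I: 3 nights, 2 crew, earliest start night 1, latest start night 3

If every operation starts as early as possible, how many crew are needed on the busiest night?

13

Early-start schedule: F@1, G@1, H@1, I@1.
Load per night: night 1: 13, night 2: 9, night 3: 2, night 4: 0, night 5: 0.
Peak is 13.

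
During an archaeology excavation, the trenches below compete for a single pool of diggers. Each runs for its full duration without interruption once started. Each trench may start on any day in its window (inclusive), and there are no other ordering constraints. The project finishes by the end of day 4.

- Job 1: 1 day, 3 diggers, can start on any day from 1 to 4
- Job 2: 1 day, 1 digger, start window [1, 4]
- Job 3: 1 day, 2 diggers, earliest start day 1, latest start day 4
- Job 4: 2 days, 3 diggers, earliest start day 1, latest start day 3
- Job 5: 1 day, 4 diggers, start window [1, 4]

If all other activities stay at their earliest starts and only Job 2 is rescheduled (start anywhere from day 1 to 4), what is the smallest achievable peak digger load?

12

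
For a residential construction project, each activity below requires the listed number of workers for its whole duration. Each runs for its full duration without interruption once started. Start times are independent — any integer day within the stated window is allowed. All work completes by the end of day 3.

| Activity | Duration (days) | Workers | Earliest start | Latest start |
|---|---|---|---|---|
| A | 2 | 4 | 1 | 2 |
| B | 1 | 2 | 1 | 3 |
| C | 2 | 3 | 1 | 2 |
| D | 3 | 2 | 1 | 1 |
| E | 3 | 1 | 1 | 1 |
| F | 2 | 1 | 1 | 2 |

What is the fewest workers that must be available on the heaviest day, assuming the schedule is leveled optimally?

Early-start (A@1, B@1, C@1, D@1, E@1, F@1) gives peak 13: d1:13  d2:11  d3:3.
Shift C→2.
Schedule A@1, B@1, C@2, D@1, E@1, F@1: d1:10  d2:11  d3:6 — peak 11.
No arrangement of the 24 feasible schedules does better.

11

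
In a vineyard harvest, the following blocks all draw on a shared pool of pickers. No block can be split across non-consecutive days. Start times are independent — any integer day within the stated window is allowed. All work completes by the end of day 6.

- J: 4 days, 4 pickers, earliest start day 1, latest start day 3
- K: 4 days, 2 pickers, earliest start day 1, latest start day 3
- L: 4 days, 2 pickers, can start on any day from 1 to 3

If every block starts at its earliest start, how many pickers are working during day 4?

8

At early start, day 4 has: J, K, L.
Demand: 4 + 2 + 2 = 8.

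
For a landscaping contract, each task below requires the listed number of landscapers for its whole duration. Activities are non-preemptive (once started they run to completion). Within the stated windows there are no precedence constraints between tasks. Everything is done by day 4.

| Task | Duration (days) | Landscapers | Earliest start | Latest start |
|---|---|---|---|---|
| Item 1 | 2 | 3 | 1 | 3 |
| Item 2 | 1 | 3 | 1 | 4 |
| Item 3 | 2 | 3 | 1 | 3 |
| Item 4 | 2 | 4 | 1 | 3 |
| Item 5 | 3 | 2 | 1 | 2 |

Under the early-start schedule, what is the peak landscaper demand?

Early-start schedule: Item 1@1, Item 2@1, Item 3@1, Item 4@1, Item 5@1.
Load per day: day 1: 15, day 2: 12, day 3: 2, day 4: 0.
Peak is 15.

15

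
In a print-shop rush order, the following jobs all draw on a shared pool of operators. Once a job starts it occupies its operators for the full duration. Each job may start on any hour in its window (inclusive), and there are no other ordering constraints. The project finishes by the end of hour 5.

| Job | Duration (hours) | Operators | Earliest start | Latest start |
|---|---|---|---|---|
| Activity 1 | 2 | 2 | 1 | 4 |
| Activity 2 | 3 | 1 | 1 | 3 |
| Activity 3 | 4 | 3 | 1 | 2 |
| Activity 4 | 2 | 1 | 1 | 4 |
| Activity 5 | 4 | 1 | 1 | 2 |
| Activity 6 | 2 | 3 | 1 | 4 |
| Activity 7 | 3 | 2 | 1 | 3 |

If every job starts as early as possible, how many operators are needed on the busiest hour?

Early-start schedule: Activity 1@1, Activity 2@1, Activity 3@1, Activity 4@1, Activity 5@1, Activity 6@1, Activity 7@1.
Load per hour: hour 1: 13, hour 2: 13, hour 3: 7, hour 4: 4, hour 5: 0.
Peak is 13.

13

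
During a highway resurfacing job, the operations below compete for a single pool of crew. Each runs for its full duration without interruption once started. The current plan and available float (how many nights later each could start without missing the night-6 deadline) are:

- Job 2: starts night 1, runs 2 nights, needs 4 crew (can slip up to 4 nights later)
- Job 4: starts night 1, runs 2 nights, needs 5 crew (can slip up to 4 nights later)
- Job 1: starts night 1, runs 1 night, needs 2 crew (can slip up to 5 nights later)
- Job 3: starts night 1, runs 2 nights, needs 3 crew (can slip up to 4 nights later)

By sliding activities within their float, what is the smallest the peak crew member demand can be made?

Early-start (Job 2@1, Job 4@1, Job 1@1, Job 3@1) gives peak 14: n1:14  n2:12  n3:0  n4:0  n5:0  n6:0.
Shift Job 4→3, Job 1→5, Job 3→5.
Schedule Job 2@1, Job 4@3, Job 1@5, Job 3@5: n1:4  n2:4  n3:5  n4:5  n5:5  n6:3 — peak 5.
Total crew member-nights = 26 over 6 nights ⇒ peak ≥ ⌈26/6⌉ = 5, so 5 is optimal.

5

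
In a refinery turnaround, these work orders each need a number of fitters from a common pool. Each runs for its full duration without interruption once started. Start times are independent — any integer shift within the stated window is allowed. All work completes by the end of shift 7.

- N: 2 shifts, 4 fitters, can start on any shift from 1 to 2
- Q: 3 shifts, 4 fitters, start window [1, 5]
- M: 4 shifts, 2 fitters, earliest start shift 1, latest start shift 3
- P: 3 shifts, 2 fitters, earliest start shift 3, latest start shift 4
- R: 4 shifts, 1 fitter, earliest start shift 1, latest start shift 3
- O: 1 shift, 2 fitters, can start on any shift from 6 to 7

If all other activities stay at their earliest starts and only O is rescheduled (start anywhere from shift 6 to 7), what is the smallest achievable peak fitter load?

11

O@6: s1:11  s2:11  s3:9  s4:5  s5:2  s6:2  s7:0 → peak 11
O@7: s1:11  s2:11  s3:9  s4:5  s5:2  s6:0  s7:2 → peak 11
Best is O@6, peak 11.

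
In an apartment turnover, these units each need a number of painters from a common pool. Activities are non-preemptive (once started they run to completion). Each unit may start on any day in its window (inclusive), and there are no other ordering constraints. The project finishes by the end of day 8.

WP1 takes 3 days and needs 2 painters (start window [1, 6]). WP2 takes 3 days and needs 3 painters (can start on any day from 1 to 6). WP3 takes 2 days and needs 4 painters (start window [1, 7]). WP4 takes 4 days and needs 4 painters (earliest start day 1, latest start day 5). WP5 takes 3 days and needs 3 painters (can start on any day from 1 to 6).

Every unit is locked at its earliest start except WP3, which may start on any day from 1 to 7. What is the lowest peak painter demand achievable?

12

WP3@1: d1:16  d2:16  d3:12  d4:4  d5:0  d6:0  d7:0  d8:0 → peak 16
WP3@2: d1:12  d2:16  d3:16  d4:4  d5:0  d6:0  d7:0  d8:0 → peak 16
WP3@3: d1:12  d2:12  d3:16  d4:8  d5:0  d6:0  d7:0  d8:0 → peak 16
WP3@4: d1:12  d2:12  d3:12  d4:8  d5:4  d6:0  d7:0  d8:0 → peak 12
WP3@5: d1:12  d2:12  d3:12  d4:4  d5:4  d6:4  d7:0  d8:0 → peak 12
WP3@6: d1:12  d2:12  d3:12  d4:4  d5:0  d6:4  d7:4  d8:0 → peak 12
WP3@7: d1:12  d2:12  d3:12  d4:4  d5:0  d6:0  d7:4  d8:4 → peak 12
Best is WP3@4, peak 12.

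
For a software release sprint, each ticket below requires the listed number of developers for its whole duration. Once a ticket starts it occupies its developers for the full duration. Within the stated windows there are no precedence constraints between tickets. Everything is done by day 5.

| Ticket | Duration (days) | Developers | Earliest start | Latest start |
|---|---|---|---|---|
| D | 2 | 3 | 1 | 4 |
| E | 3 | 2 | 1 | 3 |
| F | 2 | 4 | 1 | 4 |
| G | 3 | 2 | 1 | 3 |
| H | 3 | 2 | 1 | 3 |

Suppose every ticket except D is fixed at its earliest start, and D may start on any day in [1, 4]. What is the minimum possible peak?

10

D@1: d1:13  d2:13  d3:6  d4:0  d5:0 → peak 13
D@2: d1:10  d2:13  d3:9  d4:0  d5:0 → peak 13
D@3: d1:10  d2:10  d3:9  d4:3  d5:0 → peak 10
D@4: d1:10  d2:10  d3:6  d4:3  d5:3 → peak 10
Best is D@3, peak 10.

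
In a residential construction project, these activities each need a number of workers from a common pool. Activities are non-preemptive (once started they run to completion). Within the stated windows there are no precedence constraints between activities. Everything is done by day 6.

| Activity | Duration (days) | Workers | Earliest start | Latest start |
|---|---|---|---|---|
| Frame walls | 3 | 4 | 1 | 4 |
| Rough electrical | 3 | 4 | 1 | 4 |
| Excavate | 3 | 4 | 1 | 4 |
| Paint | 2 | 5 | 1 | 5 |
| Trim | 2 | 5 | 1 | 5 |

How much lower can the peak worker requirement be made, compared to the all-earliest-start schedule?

10

Early-start peak: d1:22  d2:22  d3:12  d4:0  d5:0  d6:0 ⇒ 22.
Leveled (Frame walls@1, Rough electrical@1, Excavate@1, Paint@4, Trim@4): d1:12  d2:12  d3:12  d4:10  d5:10  d6:0 ⇒ 12.
Reduction 22 − 12 = 10.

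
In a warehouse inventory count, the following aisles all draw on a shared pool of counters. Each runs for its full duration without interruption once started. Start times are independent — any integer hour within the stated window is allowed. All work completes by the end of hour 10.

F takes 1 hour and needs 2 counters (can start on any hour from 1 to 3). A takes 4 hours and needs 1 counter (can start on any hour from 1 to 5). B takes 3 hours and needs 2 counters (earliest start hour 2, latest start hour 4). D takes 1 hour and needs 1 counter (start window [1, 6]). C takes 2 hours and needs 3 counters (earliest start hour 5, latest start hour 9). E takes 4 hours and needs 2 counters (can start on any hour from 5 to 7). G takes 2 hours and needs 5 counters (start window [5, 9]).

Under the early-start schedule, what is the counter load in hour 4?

3

At early start, hour 4 has: A, B.
Demand: 1 + 2 = 3.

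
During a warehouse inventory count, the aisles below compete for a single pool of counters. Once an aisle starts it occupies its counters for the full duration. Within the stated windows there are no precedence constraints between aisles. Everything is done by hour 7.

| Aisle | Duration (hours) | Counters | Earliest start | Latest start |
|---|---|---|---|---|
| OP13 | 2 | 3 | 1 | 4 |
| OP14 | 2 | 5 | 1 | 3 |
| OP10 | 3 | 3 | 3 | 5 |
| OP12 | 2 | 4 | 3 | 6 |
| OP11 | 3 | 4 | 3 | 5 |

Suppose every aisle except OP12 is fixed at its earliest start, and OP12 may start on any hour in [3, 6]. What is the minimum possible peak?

OP12@3: h1:8  h2:8  h3:11  h4:11  h5:7  h6:0  h7:0 → peak 11
OP12@4: h1:8  h2:8  h3:7  h4:11  h5:11  h6:0  h7:0 → peak 11
OP12@5: h1:8  h2:8  h3:7  h4:7  h5:11  h6:4  h7:0 → peak 11
OP12@6: h1:8  h2:8  h3:7  h4:7  h5:7  h6:4  h7:4 → peak 8
Best is OP12@6, peak 8.

8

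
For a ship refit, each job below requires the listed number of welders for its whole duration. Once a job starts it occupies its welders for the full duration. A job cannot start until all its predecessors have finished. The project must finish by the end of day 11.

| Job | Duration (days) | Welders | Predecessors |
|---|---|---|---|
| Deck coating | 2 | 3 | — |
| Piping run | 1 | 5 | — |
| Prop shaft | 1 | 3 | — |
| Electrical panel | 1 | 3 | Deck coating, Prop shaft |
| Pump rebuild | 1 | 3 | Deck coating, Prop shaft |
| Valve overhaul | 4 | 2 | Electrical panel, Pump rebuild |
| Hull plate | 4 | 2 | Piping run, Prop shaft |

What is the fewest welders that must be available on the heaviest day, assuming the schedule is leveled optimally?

Early-start (Deck coating@1, Piping run@1, Prop shaft@1, Electrical panel@3, Pump rebuild@3, Valve overhaul@4, Hull plate@2) gives peak 11: d1:11  d2:5  d3:8  d4:4  d5:4  d6:2  d7:2  d8:0  d9:0  d10:0  d11:0.
Shift Piping run→3, Prop shaft→4, Electrical panel→5, Pump rebuild→6, Valve overhaul→7, Hull plate→5.
Schedule Deck coating@1, Piping run@3, Prop shaft@4, Electrical panel@5, Pump rebuild@6, Valve overhaul@7, Hull plate@5: d1:3  d2:3  d3:5  d4:3  d5:5  d6:5  d7:4  d8:4  d9:2  d10:2  d11:0 — peak 5.

5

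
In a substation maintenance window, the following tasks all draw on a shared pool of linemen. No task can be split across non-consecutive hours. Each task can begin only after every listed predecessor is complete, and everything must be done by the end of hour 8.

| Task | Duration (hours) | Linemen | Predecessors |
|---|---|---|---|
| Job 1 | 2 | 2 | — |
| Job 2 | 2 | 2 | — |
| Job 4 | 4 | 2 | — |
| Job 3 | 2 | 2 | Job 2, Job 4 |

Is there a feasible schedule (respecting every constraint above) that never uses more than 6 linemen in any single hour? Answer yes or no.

yes

Schedule Job 1@1, Job 2@1, Job 4@3, Job 3@7: h1:4  h2:4  h3:2  h4:2  h5:2  h6:2  h7:2  h8:2 — peak 4 ≤ 6.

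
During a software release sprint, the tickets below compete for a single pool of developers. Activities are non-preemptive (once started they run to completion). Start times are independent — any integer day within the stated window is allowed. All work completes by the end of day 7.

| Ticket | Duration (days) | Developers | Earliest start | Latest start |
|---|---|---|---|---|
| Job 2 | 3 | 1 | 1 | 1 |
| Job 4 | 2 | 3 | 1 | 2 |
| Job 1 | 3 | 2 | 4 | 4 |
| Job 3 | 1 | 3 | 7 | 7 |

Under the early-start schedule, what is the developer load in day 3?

1

At early start, day 3 has: Job 2.
Demand: 1 = 1.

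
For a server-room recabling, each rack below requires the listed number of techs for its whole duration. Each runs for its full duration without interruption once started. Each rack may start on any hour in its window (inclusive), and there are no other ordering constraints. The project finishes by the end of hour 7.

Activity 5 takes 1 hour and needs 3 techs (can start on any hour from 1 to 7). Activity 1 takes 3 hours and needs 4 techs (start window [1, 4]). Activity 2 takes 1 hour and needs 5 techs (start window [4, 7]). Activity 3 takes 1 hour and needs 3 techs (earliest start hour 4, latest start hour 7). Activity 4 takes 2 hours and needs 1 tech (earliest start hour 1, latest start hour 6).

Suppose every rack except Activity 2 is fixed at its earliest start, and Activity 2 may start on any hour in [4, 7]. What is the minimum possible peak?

8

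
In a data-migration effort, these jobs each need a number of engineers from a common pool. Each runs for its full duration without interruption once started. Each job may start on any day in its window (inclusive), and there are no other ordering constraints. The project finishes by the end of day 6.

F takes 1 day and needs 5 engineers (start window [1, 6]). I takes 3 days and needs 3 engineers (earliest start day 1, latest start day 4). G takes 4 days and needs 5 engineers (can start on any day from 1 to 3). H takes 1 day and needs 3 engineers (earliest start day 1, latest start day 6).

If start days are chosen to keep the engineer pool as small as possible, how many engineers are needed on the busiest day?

Early-start (F@1, I@1, G@1, H@1) gives peak 16: d1:16  d2:8  d3:8  d4:5  d5:0  d6:0.
Shift G→2, H→4.
Schedule F@1, I@1, G@2, H@4: d1:8  d2:8  d3:8  d4:8  d5:5  d6:0 — peak 8.

8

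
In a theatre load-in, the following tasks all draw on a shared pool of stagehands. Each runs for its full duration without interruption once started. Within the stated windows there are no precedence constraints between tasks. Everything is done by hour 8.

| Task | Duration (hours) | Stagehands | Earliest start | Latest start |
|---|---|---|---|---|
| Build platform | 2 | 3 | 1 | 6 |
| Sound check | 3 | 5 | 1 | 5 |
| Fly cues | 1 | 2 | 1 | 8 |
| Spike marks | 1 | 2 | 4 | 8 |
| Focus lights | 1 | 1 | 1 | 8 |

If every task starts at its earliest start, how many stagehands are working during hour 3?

5

At early start, hour 3 has: Sound check.
Demand: 5 = 5.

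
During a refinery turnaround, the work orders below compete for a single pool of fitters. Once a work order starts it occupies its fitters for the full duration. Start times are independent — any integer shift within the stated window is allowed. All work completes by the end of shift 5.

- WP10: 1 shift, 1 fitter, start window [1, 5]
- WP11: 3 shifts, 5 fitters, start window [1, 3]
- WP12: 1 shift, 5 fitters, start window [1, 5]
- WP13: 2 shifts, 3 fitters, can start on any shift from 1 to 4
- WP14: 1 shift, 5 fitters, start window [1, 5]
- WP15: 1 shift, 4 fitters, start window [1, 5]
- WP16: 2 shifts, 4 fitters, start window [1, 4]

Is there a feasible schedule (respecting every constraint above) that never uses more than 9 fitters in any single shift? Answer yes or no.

yes

Schedule WP10@1, WP11@1, WP12@4, WP13@1, WP14@5, WP15@3, WP16@4: s1:9  s2:8  s3:9  s4:9  s5:9 — peak 9 ≤ 9.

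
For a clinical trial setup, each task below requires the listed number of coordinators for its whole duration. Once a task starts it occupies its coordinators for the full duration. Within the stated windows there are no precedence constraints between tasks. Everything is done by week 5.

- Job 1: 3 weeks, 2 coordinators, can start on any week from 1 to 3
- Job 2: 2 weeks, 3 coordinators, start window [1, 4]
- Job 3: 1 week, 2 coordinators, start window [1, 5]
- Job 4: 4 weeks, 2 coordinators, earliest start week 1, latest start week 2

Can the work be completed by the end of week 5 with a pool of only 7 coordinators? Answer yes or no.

yes

Schedule Job 1@1, Job 2@4, Job 3@1, Job 4@2: w1:4  w2:4  w3:4  w4:5  w5:5 — peak 5 ≤ 7.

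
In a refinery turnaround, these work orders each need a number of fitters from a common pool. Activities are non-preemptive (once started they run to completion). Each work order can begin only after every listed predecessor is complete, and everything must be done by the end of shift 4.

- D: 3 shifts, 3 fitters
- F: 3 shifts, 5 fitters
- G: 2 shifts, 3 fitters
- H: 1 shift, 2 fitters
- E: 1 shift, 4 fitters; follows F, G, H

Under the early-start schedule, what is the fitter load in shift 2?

11

At early start, shift 2 has: D, F, G.
Demand: 3 + 5 + 3 = 11.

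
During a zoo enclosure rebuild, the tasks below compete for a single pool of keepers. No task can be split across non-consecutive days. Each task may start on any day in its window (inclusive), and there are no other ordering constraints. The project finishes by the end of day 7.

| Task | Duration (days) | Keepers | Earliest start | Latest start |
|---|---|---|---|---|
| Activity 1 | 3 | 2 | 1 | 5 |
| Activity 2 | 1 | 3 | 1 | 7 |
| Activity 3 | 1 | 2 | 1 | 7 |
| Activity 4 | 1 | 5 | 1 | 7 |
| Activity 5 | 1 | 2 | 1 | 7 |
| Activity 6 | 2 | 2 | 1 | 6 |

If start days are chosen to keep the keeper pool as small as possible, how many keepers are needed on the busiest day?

Early-start (Activity 1@1, Activity 2@1, Activity 3@1, Activity 4@1, Activity 5@1, Activity 6@1) gives peak 16: d1:16  d2:4  d3:2  d4:0  d5:0  d6:0  d7:0.
Shift Activity 3→2, Activity 4→4, Activity 5→3, Activity 6→5.
Schedule Activity 1@1, Activity 2@1, Activity 3@2, Activity 4@4, Activity 5@3, Activity 6@5: d1:5  d2:4  d3:4  d4:5  d5:2  d6:2  d7:0 — peak 5.

5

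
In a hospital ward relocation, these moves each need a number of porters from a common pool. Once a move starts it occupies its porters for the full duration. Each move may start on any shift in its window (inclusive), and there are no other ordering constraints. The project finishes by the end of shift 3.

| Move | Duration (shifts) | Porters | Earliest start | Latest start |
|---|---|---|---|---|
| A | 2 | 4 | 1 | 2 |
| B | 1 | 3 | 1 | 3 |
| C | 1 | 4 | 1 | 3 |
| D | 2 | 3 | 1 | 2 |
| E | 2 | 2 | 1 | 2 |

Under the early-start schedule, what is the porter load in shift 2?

9

At early start, shift 2 has: A, D, E.
Demand: 4 + 3 + 2 = 9.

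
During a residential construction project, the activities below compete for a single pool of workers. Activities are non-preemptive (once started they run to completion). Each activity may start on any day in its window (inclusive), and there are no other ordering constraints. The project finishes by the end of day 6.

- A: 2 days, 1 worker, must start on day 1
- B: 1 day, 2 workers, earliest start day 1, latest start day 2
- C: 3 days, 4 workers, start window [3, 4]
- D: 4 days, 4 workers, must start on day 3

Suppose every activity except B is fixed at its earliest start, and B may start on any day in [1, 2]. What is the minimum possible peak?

8

B@1: d1:3  d2:1  d3:8  d4:8  d5:8  d6:4 → peak 8
B@2: d1:1  d2:3  d3:8  d4:8  d5:8  d6:4 → peak 8
Best is B@1, peak 8.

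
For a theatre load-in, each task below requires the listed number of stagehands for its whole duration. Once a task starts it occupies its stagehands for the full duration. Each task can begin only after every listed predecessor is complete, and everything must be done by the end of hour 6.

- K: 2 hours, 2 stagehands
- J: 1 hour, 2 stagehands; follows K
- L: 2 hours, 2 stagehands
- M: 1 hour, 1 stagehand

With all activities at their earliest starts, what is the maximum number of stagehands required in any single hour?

5

Early-start schedule: K@1, J@3, L@1, M@1.
Load per hour: hour 1: 5, hour 2: 4, hour 3: 2, hour 4: 0, hour 5: 0, hour 6: 0.
Peak is 5.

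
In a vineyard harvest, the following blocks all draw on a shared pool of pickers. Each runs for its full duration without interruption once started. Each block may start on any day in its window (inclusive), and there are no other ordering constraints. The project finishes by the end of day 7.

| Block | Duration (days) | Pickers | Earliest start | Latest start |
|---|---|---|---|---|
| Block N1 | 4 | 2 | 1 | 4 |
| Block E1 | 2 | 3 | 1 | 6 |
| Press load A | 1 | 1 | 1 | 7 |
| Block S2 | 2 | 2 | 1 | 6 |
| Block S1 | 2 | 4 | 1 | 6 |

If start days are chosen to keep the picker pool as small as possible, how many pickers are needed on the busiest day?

5

Early-start (Block N1@1, Block E1@1, Press load A@1, Block S2@1, Block S1@1) gives peak 12: d1:12  d2:11  d3:2  d4:2  d5:0  d6:0  d7:0.
Shift Press load A→3, Block S2→3, Block S1→5.
Schedule Block N1@1, Block E1@1, Press load A@3, Block S2@3, Block S1@5: d1:5  d2:5  d3:5  d4:4  d5:4  d6:4  d7:0 — peak 5.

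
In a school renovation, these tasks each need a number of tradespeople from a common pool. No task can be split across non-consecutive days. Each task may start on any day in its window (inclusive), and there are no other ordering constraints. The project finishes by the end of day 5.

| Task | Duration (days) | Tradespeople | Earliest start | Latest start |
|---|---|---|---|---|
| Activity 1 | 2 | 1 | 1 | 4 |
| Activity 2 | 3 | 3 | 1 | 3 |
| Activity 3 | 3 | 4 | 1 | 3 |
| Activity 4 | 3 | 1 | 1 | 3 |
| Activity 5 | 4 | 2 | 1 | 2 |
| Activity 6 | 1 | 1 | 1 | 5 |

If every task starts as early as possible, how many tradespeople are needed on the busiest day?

12

Early-start schedule: Activity 1@1, Activity 2@1, Activity 3@1, Activity 4@1, Activity 5@1, Activity 6@1.
Load per day: day 1: 12, day 2: 11, day 3: 10, day 4: 2, day 5: 0.
Peak is 12.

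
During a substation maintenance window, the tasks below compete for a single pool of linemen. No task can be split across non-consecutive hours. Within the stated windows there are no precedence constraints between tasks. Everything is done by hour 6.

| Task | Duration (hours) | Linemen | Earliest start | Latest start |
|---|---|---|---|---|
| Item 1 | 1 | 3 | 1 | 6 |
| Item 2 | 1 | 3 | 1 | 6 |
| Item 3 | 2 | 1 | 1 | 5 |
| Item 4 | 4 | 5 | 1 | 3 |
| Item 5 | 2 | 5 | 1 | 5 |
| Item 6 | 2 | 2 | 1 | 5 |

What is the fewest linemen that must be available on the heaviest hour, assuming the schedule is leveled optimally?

Early-start (Item 1@1, Item 2@1, Item 3@1, Item 4@1, Item 5@1, Item 6@1) gives peak 19: h1:19  h2:13  h3:5  h4:5  h5:0  h6:0.
Shift Item 2→2, Item 3→3, Item 5→5, Item 6→3.
Schedule Item 1@1, Item 2@2, Item 3@3, Item 4@1, Item 5@5, Item 6@3: h1:8  h2:8  h3:8  h4:8  h5:5  h6:5 — peak 8.

8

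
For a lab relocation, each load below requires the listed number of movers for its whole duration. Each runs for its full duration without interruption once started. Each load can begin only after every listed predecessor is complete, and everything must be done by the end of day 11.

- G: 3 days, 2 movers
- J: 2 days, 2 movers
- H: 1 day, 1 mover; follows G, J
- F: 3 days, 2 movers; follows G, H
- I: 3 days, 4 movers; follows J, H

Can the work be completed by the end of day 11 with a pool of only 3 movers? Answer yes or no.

The minimum achievable peak is 4; 3 < 4, so no feasible schedule stays within the cap.

no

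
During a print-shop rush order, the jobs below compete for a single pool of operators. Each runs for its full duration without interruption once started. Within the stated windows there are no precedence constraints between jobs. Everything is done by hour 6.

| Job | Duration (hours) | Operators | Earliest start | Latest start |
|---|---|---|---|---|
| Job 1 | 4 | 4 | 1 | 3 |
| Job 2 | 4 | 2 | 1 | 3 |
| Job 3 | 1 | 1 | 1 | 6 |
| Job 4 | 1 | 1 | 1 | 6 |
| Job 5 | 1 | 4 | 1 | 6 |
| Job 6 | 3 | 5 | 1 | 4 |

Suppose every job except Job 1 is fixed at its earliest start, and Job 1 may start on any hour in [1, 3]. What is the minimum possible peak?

Job 1@1: h1:17  h2:11  h3:11  h4:6  h5:0  h6:0 → peak 17
Job 1@2: h1:13  h2:11  h3:11  h4:6  h5:4  h6:0 → peak 13
Job 1@3: h1:13  h2:7  h3:11  h4:6  h5:4  h6:4 → peak 13
Best is Job 1@2, peak 13.

13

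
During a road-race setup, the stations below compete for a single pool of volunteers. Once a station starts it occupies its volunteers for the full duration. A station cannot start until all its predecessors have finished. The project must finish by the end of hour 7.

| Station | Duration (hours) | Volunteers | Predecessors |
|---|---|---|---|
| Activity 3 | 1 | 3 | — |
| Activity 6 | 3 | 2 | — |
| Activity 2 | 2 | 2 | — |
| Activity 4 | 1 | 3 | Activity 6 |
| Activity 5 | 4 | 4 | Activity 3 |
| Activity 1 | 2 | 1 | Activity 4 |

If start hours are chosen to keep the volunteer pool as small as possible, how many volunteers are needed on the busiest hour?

7

Early-start (Activity 3@1, Activity 6@1, Activity 2@1, Activity 4@4, Activity 5@2, Activity 1@5) gives peak 8: h1:7  h2:8  h3:6  h4:7  h5:5  h6:1  h7:0.
Shift Activity 5→3.
Schedule Activity 3@1, Activity 6@1, Activity 2@1, Activity 4@4, Activity 5@3, Activity 1@5: h1:7  h2:4  h3:6  h4:7  h5:5  h6:5  h7:0 — peak 7.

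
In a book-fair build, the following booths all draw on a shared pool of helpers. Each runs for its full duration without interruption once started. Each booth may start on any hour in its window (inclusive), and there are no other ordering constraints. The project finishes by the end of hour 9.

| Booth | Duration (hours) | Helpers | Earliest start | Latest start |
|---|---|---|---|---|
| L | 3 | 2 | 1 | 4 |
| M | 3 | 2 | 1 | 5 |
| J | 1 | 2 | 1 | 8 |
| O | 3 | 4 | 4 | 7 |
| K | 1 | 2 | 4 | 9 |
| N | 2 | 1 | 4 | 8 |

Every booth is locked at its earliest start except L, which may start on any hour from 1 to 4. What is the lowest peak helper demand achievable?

7

L@1: h1:6  h2:4  h3:4  h4:7  h5:5  h6:4  h7:0  h8:0  h9:0 → peak 7
L@2: h1:4  h2:4  h3:4  h4:9  h5:5  h6:4  h7:0  h8:0  h9:0 → peak 9
L@3: h1:4  h2:2  h3:4  h4:9  h5:7  h6:4  h7:0  h8:0  h9:0 → peak 9
L@4: h1:4  h2:2  h3:2  h4:9  h5:7  h6:6  h7:0  h8:0  h9:0 → peak 9
Best is L@1, peak 7.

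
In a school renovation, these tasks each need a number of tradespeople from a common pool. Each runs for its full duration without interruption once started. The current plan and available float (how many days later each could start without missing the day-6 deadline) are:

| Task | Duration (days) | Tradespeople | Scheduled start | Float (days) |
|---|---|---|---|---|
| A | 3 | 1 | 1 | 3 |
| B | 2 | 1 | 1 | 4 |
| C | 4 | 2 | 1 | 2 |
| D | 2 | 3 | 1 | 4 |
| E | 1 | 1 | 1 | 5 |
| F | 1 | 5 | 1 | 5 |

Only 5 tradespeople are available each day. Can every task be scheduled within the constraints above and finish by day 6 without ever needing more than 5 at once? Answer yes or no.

Schedule A@1, B@1, C@1, D@4, E@1, F@6: d1:5  d2:4  d3:3  d4:5  d5:3  d6:5 — peak 5 ≤ 5.

yes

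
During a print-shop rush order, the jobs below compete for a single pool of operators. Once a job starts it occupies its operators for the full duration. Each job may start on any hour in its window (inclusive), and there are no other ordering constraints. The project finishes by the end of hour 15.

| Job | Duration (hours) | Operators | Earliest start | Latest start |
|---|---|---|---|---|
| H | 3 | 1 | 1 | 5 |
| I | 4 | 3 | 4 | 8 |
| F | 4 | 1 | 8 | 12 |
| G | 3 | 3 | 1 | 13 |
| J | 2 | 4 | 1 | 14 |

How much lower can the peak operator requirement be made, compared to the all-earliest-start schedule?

4

Early-start peak: h1:8  h2:8  h3:4  h4:3  h5:3  h6:3  h7:3  h8:1  h9:1  h10:1  h11:1  h12:0  h13:0  h14:0  h15:0 ⇒ 8.
Leveled (H@1, I@4, F@8, G@1, J@12): h1:4  h2:4  h3:4  h4:3  h5:3  h6:3  h7:3  h8:1  h9:1  h10:1  h11:1  h12:4  h13:4  h14:0  h15:0 ⇒ 4.
Reduction 8 − 4 = 4.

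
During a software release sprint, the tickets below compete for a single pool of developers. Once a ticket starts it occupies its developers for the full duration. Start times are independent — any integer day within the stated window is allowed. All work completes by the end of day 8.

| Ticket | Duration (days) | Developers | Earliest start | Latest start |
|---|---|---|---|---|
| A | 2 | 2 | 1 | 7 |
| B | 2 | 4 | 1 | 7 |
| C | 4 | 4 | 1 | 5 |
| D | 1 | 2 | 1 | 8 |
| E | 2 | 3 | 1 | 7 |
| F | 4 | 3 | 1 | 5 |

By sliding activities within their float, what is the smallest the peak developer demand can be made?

7

Early-start (A@1, B@1, C@1, D@1, E@1, F@1) gives peak 18: d1:18  d2:16  d3:7  d4:7  d5:0  d6:0  d7:0  d8:0.
Shift C→3, D→3, E→7, F→4.
Schedule A@1, B@1, C@3, D@3, E@7, F@4: d1:6  d2:6  d3:6  d4:7  d5:7  d6:7  d7:6  d8:3 — peak 7.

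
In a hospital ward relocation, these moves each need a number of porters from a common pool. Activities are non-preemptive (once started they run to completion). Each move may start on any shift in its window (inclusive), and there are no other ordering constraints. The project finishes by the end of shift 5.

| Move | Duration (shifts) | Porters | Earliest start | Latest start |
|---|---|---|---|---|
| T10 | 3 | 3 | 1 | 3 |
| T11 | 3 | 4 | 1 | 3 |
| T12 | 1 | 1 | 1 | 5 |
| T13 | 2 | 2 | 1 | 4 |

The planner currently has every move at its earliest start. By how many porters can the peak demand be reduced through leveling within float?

3

Early-start peak: s1:10  s2:9  s3:7  s4:0  s5:0 ⇒ 10.
Leveled (T10@1, T11@1, T12@4, T13@4): s1:7  s2:7  s3:7  s4:3  s5:2 ⇒ 7.
Reduction 10 − 7 = 3.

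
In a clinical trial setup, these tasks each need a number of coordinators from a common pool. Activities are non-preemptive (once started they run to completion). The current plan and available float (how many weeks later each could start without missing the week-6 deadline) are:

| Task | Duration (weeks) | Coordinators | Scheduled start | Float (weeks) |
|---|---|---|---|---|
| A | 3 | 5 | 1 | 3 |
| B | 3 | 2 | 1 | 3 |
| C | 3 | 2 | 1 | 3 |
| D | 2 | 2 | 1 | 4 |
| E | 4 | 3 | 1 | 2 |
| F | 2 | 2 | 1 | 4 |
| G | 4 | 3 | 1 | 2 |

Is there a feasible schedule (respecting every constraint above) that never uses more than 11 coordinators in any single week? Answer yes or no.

Schedule A@1, B@4, C@4, D@1, E@1, F@5, G@3: w1:10  w2:10  w3:11  w4:10  w5:9  w6:9 — peak 11 ≤ 11.

yes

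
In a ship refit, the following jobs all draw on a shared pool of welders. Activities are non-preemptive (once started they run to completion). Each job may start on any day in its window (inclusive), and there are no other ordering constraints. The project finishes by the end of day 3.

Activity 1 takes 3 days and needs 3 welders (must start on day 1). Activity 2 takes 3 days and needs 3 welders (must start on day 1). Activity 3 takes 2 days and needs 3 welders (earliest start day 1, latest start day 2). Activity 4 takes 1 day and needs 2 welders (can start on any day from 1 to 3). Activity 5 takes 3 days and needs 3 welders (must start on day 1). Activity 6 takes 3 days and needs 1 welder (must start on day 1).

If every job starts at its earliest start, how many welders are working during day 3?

10

At early start, day 3 has: Activity 1, Activity 2, Activity 5, Activity 6.
Demand: 3 + 3 + 3 + 1 = 10.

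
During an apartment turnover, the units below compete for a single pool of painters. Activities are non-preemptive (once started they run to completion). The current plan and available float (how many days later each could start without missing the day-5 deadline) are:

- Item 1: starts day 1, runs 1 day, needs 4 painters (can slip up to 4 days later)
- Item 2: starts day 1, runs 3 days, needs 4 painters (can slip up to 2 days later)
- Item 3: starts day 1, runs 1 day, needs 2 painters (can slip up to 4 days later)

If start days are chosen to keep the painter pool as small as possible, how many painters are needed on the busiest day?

4

Early-start (Item 1@1, Item 2@1, Item 3@1) gives peak 10: d1:10  d2:4  d3:4  d4:0  d5:0.
Shift Item 2→2, Item 3→5.
Schedule Item 1@1, Item 2@2, Item 3@5: d1:4  d2:4  d3:4  d4:4  d5:2 — peak 4.
Total painter-days = 18 over 5 days ⇒ peak ≥ ⌈18/5⌉ = 4, so 4 is optimal.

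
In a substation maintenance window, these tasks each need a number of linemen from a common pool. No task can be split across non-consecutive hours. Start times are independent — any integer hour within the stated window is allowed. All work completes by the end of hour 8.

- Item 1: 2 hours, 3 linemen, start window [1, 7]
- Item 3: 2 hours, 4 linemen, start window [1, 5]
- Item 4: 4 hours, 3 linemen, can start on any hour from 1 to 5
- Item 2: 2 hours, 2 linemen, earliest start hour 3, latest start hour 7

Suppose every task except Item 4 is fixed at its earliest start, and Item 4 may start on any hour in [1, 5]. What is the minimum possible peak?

Item 4@1: h1:10  h2:10  h3:5  h4:5  h5:0  h6:0  h7:0  h8:0 → peak 10
Item 4@2: h1:7  h2:10  h3:5  h4:5  h5:3  h6:0  h7:0  h8:0 → peak 10
Item 4@3: h1:7  h2:7  h3:5  h4:5  h5:3  h6:3  h7:0  h8:0 → peak 7
Item 4@4: h1:7  h2:7  h3:2  h4:5  h5:3  h6:3  h7:3  h8:0 → peak 7
Item 4@5: h1:7  h2:7  h3:2  h4:2  h5:3  h6:3  h7:3  h8:3 → peak 7
Best is Item 4@3, peak 7.

7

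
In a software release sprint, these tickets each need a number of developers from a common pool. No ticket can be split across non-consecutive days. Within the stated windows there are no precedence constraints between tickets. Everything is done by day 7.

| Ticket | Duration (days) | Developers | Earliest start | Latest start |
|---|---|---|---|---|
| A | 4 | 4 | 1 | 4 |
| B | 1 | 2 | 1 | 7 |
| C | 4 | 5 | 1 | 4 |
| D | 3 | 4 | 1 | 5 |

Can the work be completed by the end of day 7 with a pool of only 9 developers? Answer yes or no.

Schedule A@1, B@1, C@2, D@5: d1:6  d2:9  d3:9  d4:9  d5:9  d6:4  d7:4 — peak 9 ≤ 9.

yes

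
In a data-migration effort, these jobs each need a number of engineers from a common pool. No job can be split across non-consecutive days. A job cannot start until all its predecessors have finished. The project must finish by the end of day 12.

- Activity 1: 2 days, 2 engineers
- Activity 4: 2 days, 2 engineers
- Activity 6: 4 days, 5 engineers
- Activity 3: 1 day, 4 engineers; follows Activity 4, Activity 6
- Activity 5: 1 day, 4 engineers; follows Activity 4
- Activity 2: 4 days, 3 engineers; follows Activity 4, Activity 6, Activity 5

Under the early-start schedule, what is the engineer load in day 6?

At early start, day 6 has: Activity 2.
Demand: 3 = 3.

3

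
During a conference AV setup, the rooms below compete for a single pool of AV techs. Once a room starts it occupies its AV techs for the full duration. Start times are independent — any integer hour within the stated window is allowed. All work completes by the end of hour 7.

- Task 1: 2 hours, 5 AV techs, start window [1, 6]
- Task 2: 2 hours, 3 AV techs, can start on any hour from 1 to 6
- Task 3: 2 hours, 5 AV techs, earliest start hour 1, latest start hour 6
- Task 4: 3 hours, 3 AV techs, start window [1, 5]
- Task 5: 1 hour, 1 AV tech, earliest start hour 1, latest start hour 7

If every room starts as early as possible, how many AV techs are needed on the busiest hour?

17

Early-start schedule: Task 1@1, Task 2@1, Task 3@1, Task 4@1, Task 5@1.
Load per hour: hour 1: 17, hour 2: 16, hour 3: 3, hour 4: 0, hour 5: 0, hour 6: 0, hour 7: 0.
Peak is 17.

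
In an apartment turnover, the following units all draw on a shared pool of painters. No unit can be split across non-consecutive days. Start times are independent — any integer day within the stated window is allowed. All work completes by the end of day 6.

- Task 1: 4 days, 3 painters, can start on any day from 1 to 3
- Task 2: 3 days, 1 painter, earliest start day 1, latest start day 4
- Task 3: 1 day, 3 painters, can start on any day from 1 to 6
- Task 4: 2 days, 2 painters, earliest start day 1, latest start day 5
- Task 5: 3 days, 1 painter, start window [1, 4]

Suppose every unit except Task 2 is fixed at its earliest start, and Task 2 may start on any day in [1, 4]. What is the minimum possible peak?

9

Task 2@1: d1:10  d2:7  d3:5  d4:3  d5:0  d6:0 → peak 10
Task 2@2: d1:9  d2:7  d3:5  d4:4  d5:0  d6:0 → peak 9
Task 2@3: d1:9  d2:6  d3:5  d4:4  d5:1  d6:0 → peak 9
Task 2@4: d1:9  d2:6  d3:4  d4:4  d5:1  d6:1 → peak 9
Best is Task 2@2, peak 9.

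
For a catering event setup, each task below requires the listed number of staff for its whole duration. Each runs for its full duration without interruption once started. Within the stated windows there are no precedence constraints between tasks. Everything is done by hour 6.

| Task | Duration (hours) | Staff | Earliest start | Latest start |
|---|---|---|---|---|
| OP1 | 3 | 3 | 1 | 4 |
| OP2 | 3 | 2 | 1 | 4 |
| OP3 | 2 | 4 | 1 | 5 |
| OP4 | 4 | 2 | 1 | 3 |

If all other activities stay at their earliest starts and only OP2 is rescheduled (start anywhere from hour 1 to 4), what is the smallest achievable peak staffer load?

9

OP2@1: h1:11  h2:11  h3:7  h4:2  h5:0  h6:0 → peak 11
OP2@2: h1:9  h2:11  h3:7  h4:4  h5:0  h6:0 → peak 11
OP2@3: h1:9  h2:9  h3:7  h4:4  h5:2  h6:0 → peak 9
OP2@4: h1:9  h2:9  h3:5  h4:4  h5:2  h6:2 → peak 9
Best is OP2@3, peak 9.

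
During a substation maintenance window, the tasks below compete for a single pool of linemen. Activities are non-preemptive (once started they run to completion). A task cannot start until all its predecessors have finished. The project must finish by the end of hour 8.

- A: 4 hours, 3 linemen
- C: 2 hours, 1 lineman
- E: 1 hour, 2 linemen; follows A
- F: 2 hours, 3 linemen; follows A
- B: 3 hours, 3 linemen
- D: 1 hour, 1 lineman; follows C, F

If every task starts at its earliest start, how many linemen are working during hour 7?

1

At early start, hour 7 has: D.
Demand: 1 = 1.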